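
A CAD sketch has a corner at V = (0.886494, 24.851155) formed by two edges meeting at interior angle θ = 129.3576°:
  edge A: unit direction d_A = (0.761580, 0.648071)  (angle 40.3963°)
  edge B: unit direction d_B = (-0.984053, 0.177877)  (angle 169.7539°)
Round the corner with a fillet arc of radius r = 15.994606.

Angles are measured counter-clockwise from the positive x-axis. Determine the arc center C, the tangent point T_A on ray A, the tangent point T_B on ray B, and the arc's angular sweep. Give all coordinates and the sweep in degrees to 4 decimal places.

center=(-3.7156,41.9368) T_A=(6.6500,29.7557) T_B=(-6.5607,26.1973) sweep=50.6424

bisector direction at 105.0751° = (-0.260085,0.965586)
center distance |VC| = r/sin(θ/2) = 15.994606/sin(64.6788°) = 17.694629
C = V + |VC|·bis = (-3.7156,41.9368)
T_A = V + ((C−V)·d_A)·d_A = V + 7.5679·d_A = (6.6500,29.7557)
T_B = V + ((C−V)·d_B)·d_B = V + 7.5679·d_B = (-6.5607,26.1973)
sweep = 180° − θ = 50.6424°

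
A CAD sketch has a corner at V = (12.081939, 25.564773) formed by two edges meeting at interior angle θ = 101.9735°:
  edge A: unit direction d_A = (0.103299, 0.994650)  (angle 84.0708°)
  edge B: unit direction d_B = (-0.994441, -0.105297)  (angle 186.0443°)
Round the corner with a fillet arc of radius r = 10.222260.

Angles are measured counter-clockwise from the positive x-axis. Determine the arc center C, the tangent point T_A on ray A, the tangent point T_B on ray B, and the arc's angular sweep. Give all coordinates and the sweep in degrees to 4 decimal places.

bisector direction at 135.0575° = (-0.707817,0.706396)
center distance |VC| = r/sin(θ/2) = 10.222260/sin(50.9868°) = 13.156055
C = V + |VC|·bis = (2.7699,34.8582)
T_A = V + ((C−V)·d_A)·d_A = V + 8.2817·d_A = (12.9374,33.8022)
T_B = V + ((C−V)·d_B)·d_B = V + 8.2817·d_B = (3.8462,24.6927)
sweep = 180° − θ = 78.0265°

center=(2.7699,34.8582) T_A=(12.9374,33.8022) T_B=(3.8462,24.6927) sweep=78.0265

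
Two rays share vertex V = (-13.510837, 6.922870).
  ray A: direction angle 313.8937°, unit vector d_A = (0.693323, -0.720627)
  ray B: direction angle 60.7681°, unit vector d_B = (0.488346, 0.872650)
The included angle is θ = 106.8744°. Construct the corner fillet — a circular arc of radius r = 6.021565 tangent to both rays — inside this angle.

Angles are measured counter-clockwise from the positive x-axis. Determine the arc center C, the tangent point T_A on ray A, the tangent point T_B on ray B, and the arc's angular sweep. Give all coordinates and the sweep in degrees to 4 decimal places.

bisector direction at 7.3309° = (0.991826,0.127600)
center distance |VC| = r/sin(θ/2) = 6.021565/sin(53.4372°) = 7.496927
C = V + |VC|·bis = (-6.0752,7.8795)
T_A = V + ((C−V)·d_A)·d_A = V + 4.4659·d_A = (-10.4145,3.7046)
T_B = V + ((C−V)·d_B)·d_B = V + 4.4659·d_B = (-11.3299,10.8201)
sweep = 180° − θ = 73.1256°

center=(-6.0752,7.8795) T_A=(-10.4145,3.7046) T_B=(-11.3299,10.8201) sweep=73.1256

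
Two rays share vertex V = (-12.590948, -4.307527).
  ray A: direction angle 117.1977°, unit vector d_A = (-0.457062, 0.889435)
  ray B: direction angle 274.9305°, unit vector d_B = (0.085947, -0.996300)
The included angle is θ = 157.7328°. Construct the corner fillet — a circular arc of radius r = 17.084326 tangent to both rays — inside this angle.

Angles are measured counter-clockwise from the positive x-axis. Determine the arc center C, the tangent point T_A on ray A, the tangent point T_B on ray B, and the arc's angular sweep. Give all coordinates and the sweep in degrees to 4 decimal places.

bisector direction at 196.0641° = (-0.960953,-0.276713)
center distance |VC| = r/sin(θ/2) = 17.084326/sin(78.8664°) = 17.412027
C = V + |VC|·bis = (-29.3231,-9.1257)
T_A = V + ((C−V)·d_A)·d_A = V + 3.3622·d_A = (-14.1277,-1.3171)
T_B = V + ((C−V)·d_B)·d_B = V + 3.3622·d_B = (-12.3020,-7.6573)
sweep = 180° − θ = 22.2672°

center=(-29.3231,-9.1257) T_A=(-14.1277,-1.3171) T_B=(-12.3020,-7.6573) sweep=22.2672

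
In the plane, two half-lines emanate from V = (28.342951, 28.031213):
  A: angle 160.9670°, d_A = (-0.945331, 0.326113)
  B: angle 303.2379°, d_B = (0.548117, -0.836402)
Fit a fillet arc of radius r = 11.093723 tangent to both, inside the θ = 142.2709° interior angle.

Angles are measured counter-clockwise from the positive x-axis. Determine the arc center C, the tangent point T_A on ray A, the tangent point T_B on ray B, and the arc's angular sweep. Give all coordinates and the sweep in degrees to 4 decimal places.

center=(21.1418,18.7801) T_A=(24.7596,29.2674) T_B=(30.4206,24.8608) sweep=37.7291

bisector direction at 232.1024° = (-0.614251,-0.789110)
center distance |VC| = r/sin(θ/2) = 11.093723/sin(71.1355°) = 11.723441
C = V + |VC|·bis = (21.1418,18.7801)
T_A = V + ((C−V)·d_A)·d_A = V + 3.7906·d_A = (24.7596,29.2674)
T_B = V + ((C−V)·d_B)·d_B = V + 3.7906·d_B = (30.4206,24.8608)
sweep = 180° − θ = 37.7291°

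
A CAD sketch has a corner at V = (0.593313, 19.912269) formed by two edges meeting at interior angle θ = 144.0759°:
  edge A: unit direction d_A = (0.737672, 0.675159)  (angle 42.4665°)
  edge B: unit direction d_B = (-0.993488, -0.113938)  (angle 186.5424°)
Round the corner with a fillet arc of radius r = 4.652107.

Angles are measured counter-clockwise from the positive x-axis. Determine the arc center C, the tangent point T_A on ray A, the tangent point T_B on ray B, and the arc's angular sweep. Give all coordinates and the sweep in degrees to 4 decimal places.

bisector direction at 114.5045° = (-0.414764,0.909929)
center distance |VC| = r/sin(θ/2) = 4.652107/sin(72.0379°) = 4.890463
C = V + |VC|·bis = (-1.4351,24.3622)
T_A = V + ((C−V)·d_A)·d_A = V + 1.5082·d_A = (1.7058,20.9305)
T_B = V + ((C−V)·d_B)·d_B = V + 1.5082·d_B = (-0.9050,19.7404)
sweep = 180° − θ = 35.9241°

center=(-1.4351,24.3622) T_A=(1.7058,20.9305) T_B=(-0.9050,19.7404) sweep=35.9241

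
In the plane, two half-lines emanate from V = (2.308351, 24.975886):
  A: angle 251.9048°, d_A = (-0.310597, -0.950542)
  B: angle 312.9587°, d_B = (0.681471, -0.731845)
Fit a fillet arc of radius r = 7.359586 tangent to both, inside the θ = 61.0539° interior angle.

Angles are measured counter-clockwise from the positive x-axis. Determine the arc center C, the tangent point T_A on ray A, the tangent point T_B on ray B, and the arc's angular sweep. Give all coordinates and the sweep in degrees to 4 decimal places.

bisector direction at 282.4317° = (0.215277,-0.976553)
center distance |VC| = r/sin(θ/2) = 7.359586/sin(30.5269°) = 14.488983
C = V + |VC|·bis = (5.4275,10.8266)
T_A = V + ((C−V)·d_A)·d_A = V + 12.4807·d_A = (-1.5681,13.1125)
T_B = V + ((C−V)·d_B)·d_B = V + 12.4807·d_B = (10.8136,15.8420)
sweep = 180° − θ = 118.9461°

center=(5.4275,10.8266) T_A=(-1.5681,13.1125) T_B=(10.8136,15.8420) sweep=118.9461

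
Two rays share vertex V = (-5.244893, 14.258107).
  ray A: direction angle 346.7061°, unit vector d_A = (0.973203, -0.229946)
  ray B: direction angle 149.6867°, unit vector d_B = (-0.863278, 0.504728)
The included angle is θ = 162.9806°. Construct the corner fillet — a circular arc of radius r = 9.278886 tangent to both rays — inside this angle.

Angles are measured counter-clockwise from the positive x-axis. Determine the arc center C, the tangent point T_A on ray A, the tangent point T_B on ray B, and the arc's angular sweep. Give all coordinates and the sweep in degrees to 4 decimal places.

center=(-1.7601,22.9691) T_A=(-3.8938,13.9389) T_B=(-6.4434,14.9588) sweep=17.0194

bisector direction at 68.1964° = (0.371426,0.928462)
center distance |VC| = r/sin(θ/2) = 9.278886/sin(81.4903°) = 9.382176
C = V + |VC|·bis = (-1.7601,22.9691)
T_A = V + ((C−V)·d_A)·d_A = V + 1.3883·d_A = (-3.8938,13.9389)
T_B = V + ((C−V)·d_B)·d_B = V + 1.3883·d_B = (-6.4434,14.9588)
sweep = 180° − θ = 17.0194°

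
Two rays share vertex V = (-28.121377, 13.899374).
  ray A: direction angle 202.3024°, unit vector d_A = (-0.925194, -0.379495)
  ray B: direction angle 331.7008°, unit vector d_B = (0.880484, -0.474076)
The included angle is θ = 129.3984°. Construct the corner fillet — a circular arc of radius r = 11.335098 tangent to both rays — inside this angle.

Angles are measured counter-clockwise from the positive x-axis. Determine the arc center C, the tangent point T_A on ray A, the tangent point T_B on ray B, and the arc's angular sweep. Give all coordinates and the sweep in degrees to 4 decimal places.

center=(-28.7772,1.3788) T_A=(-33.0788,11.8659) T_B=(-23.4035,11.3591) sweep=50.6016

bisector direction at 267.0016° = (-0.052308,-0.998631)
center distance |VC| = r/sin(θ/2) = 11.335098/sin(64.6992°) = 12.537763
C = V + |VC|·bis = (-28.7772,1.3788)
T_A = V + ((C−V)·d_A)·d_A = V + 5.3583·d_A = (-33.0788,11.8659)
T_B = V + ((C−V)·d_B)·d_B = V + 5.3583·d_B = (-23.4035,11.3591)
sweep = 180° − θ = 50.6016°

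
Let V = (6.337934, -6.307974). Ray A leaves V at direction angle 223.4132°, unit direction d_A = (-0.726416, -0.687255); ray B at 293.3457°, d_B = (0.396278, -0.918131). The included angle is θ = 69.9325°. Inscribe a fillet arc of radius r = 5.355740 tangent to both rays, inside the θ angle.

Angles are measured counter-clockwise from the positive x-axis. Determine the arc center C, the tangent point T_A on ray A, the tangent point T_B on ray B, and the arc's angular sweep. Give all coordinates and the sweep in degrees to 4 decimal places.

bisector direction at 258.3795° = (-0.201429,-0.979503)
center distance |VC| = r/sin(θ/2) = 5.355740/sin(34.9663°) = 9.345311
C = V + |VC|·bis = (4.4555,-15.4617)
T_A = V + ((C−V)·d_A)·d_A = V + 7.6584·d_A = (0.7748,-11.5712)
T_B = V + ((C−V)·d_B)·d_B = V + 7.6584·d_B = (9.3728,-13.3394)
sweep = 180° − θ = 110.0675°

center=(4.4555,-15.4617) T_A=(0.7748,-11.5712) T_B=(9.3728,-13.3394) sweep=110.0675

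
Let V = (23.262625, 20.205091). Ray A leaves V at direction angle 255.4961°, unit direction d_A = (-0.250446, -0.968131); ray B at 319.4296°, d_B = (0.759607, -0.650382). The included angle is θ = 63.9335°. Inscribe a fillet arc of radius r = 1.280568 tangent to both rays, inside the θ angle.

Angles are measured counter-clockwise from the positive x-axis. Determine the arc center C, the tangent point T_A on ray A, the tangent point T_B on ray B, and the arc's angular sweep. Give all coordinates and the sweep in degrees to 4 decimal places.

center=(23.9885,17.8978) T_A=(22.7487,18.2185) T_B=(24.8213,18.8705) sweep=116.0665

bisector direction at 287.4629° = (0.300087,-0.953912)
center distance |VC| = r/sin(θ/2) = 1.280568/sin(31.9668°) = 2.418781
C = V + |VC|·bis = (23.9885,17.8978)
T_A = V + ((C−V)·d_A)·d_A = V + 2.0520·d_A = (22.7487,18.2185)
T_B = V + ((C−V)·d_B)·d_B = V + 2.0520·d_B = (24.8213,18.8705)
sweep = 180° − θ = 116.0665°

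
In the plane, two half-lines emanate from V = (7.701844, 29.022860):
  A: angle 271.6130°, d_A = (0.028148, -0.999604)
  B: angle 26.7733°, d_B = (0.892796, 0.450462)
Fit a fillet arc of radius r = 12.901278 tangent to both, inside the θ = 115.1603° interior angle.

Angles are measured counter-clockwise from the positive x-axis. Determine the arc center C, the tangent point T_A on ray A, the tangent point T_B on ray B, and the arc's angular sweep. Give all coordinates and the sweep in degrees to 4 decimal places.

center=(20.8286,21.1956) T_A=(7.9325,20.8324) T_B=(15.0171,32.7138) sweep=64.8397

bisector direction at 329.1932° = (0.858899,-0.512146)
center distance |VC| = r/sin(θ/2) = 12.901278/sin(57.5802°) = 15.283299
C = V + |VC|·bis = (20.8286,21.1956)
T_A = V + ((C−V)·d_A)·d_A = V + 8.1937·d_A = (7.9325,20.8324)
T_B = V + ((C−V)·d_B)·d_B = V + 8.1937·d_B = (15.0171,32.7138)
sweep = 180° − θ = 64.8397°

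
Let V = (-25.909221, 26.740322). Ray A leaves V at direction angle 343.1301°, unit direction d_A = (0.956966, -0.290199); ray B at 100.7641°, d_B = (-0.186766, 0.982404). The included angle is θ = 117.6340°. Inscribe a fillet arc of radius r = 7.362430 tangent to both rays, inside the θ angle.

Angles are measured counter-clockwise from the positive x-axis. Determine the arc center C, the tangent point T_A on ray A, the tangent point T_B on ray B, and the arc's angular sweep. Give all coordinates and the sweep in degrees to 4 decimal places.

center=(-19.5085,32.4928) T_A=(-21.6451,25.4472) T_B=(-26.7414,31.1178) sweep=62.3660

bisector direction at 41.9471° = (0.743762,0.668444)
center distance |VC| = r/sin(θ/2) = 7.362430/sin(58.8170°) = 8.605816
C = V + |VC|·bis = (-19.5085,32.4928)
T_A = V + ((C−V)·d_A)·d_A = V + 4.4559·d_A = (-21.6451,25.4472)
T_B = V + ((C−V)·d_B)·d_B = V + 4.4559·d_B = (-26.7414,31.1178)
sweep = 180° − θ = 62.3660°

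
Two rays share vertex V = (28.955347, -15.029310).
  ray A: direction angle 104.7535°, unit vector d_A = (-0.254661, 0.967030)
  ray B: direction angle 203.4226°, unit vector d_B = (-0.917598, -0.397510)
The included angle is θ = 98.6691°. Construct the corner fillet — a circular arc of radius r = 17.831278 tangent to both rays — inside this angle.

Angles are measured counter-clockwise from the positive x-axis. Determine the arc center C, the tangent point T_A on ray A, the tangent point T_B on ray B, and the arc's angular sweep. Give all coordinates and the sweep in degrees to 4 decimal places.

bisector direction at 154.0881° = (-0.899467,0.436989)
center distance |VC| = r/sin(θ/2) = 17.831278/sin(49.3346°) = 23.507757
C = V + |VC|·bis = (7.8109,-4.7567)
T_A = V + ((C−V)·d_A)·d_A = V + 15.3186·d_A = (25.0543,-0.2157)
T_B = V + ((C−V)·d_B)·d_B = V + 15.3186·d_B = (14.8990,-21.1186)
sweep = 180° − θ = 81.3309°

center=(7.8109,-4.7567) T_A=(25.0543,-0.2157) T_B=(14.8990,-21.1186) sweep=81.3309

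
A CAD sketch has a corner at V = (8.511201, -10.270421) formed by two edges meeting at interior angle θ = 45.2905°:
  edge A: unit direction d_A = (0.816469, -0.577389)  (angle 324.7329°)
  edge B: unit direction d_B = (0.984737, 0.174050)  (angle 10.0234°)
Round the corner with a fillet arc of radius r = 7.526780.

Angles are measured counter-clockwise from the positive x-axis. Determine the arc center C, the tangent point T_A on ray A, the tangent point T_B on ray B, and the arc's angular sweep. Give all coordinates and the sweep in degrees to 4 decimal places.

center=(27.5876,-14.5421) T_A=(23.2417,-20.6875) T_B=(26.2776,-7.1302) sweep=134.7095

bisector direction at 347.3782° = (0.975834,-0.218515)
center distance |VC| = r/sin(θ/2) = 7.526780/sin(22.6453°) = 19.548843
C = V + |VC|·bis = (27.5876,-14.5421)
T_A = V + ((C−V)·d_A)·d_A = V + 18.0418·d_A = (23.2417,-20.6875)
T_B = V + ((C−V)·d_B)·d_B = V + 18.0418·d_B = (26.2776,-7.1302)
sweep = 180° − θ = 134.7095°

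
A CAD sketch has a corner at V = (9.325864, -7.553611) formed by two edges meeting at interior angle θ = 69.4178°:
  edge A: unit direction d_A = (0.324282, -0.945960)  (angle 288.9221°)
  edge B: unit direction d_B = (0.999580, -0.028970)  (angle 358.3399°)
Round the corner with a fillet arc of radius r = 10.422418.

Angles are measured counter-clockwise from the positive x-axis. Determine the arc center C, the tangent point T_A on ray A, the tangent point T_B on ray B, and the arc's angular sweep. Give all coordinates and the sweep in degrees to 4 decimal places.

bisector direction at 323.6310° = (0.805215,-0.592983)
center distance |VC| = r/sin(θ/2) = 10.422418/sin(34.7089°) = 18.303979
C = V + |VC|·bis = (24.0645,-18.4076)
T_A = V + ((C−V)·d_A)·d_A = V + 15.0469·d_A = (14.2053,-21.7874)
T_B = V + ((C−V)·d_B)·d_B = V + 15.0469·d_B = (24.3664,-7.9895)
sweep = 180° − θ = 110.5822°

center=(24.0645,-18.4076) T_A=(14.2053,-21.7874) T_B=(24.3664,-7.9895) sweep=110.5822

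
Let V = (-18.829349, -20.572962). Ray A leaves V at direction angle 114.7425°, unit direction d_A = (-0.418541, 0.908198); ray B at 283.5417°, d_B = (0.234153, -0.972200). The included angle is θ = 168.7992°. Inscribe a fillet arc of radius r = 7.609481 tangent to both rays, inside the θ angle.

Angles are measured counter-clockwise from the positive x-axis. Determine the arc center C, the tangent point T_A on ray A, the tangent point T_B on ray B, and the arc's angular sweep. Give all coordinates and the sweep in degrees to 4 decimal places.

bisector direction at 199.1421° = (-0.944708,-0.327912)
center distance |VC| = r/sin(θ/2) = 7.609481/sin(84.3996°) = 7.645977
C = V + |VC|·bis = (-26.0526,-23.0802)
T_A = V + ((C−V)·d_A)·d_A = V + 0.7462·d_A = (-19.1417,-19.8953)
T_B = V + ((C−V)·d_B)·d_B = V + 0.7462·d_B = (-18.6546,-21.2984)
sweep = 180° − θ = 11.2008°

center=(-26.0526,-23.0802) T_A=(-19.1417,-19.8953) T_B=(-18.6546,-21.2984) sweep=11.2008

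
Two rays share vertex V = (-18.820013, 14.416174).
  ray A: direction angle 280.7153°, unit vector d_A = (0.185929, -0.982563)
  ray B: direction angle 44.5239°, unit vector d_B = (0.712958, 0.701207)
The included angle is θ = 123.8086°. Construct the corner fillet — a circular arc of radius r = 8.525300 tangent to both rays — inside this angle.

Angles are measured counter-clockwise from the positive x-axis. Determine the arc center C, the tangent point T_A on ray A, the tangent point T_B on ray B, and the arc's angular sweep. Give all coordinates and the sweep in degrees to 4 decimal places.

bisector direction at 342.6196° = (0.954343,-0.298714)
center distance |VC| = r/sin(θ/2) = 8.525300/sin(61.9043°) = 9.664096
C = V + |VC|·bis = (-9.5972,11.5294)
T_A = V + ((C−V)·d_A)·d_A = V + 4.5513·d_A = (-17.9738,9.9443)
T_B = V + ((C−V)·d_B)·d_B = V + 4.5513·d_B = (-15.5752,17.6076)
sweep = 180° − θ = 56.1914°

center=(-9.5972,11.5294) T_A=(-17.9738,9.9443) T_B=(-15.5752,17.6076) sweep=56.1914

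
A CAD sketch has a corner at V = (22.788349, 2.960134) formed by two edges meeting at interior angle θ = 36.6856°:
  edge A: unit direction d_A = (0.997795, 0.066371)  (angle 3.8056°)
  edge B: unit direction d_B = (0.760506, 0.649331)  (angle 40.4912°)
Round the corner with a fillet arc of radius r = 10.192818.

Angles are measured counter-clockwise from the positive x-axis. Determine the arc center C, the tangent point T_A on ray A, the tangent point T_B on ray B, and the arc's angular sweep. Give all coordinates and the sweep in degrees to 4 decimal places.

bisector direction at 22.1484° = (0.926210,0.377007)
center distance |VC| = r/sin(θ/2) = 10.192818/sin(18.3428°) = 32.388835
C = V + |VC|·bis = (52.7872,15.1709)
T_A = V + ((C−V)·d_A)·d_A = V + 30.7432·d_A = (53.4637,5.0006)
T_B = V + ((C−V)·d_B)·d_B = V + 30.7432·d_B = (46.1687,22.9226)
sweep = 180° − θ = 143.3144°

center=(52.7872,15.1709) T_A=(53.4637,5.0006) T_B=(46.1687,22.9226) sweep=143.3144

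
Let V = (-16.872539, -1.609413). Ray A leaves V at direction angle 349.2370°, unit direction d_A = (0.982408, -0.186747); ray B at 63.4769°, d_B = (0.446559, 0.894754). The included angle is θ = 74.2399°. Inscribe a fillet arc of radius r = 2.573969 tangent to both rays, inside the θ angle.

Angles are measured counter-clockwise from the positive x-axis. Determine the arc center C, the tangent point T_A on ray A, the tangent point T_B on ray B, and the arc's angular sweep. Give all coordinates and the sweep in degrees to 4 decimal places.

bisector direction at 26.3570° = (0.896046,0.443962)
center distance |VC| = r/sin(θ/2) = 2.573969/sin(37.1200°) = 4.265170
C = V + |VC|·bis = (-13.0508,0.2842)
T_A = V + ((C−V)·d_A)·d_A = V + 3.4009·d_A = (-13.5314,-2.2445)
T_B = V + ((C−V)·d_B)·d_B = V + 3.4009·d_B = (-15.3538,1.4336)
sweep = 180° − θ = 105.7601°

center=(-13.0508,0.2842) T_A=(-13.5314,-2.2445) T_B=(-15.3538,1.4336) sweep=105.7601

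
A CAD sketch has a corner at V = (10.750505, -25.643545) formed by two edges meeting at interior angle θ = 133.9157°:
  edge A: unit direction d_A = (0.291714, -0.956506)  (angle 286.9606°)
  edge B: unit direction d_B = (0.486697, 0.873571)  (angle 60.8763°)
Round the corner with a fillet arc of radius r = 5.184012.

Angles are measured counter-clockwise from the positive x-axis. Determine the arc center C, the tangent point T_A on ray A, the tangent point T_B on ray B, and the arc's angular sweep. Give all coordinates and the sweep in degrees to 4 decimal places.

bisector direction at 353.9185° = (0.994372,-0.105944)
center distance |VC| = r/sin(θ/2) = 5.184012/sin(66.9578°) = 5.633466
C = V + |VC|·bis = (16.3523,-26.2404)
T_A = V + ((C−V)·d_A)·d_A = V + 2.2050·d_A = (11.3937,-27.7526)
T_B = V + ((C−V)·d_B)·d_B = V + 2.2050·d_B = (11.8237,-23.7173)
sweep = 180° − θ = 46.0843°

center=(16.3523,-26.2404) T_A=(11.3937,-27.7526) T_B=(11.8237,-23.7173) sweep=46.0843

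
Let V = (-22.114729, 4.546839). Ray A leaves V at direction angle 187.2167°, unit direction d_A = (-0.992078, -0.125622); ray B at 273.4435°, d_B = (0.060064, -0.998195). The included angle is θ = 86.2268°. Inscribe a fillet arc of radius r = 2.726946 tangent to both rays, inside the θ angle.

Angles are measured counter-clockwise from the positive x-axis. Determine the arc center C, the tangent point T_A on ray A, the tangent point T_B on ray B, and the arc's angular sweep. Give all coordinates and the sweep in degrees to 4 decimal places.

center=(-24.6618,1.4756) T_A=(-25.0044,4.1809) T_B=(-21.9398,1.6394) sweep=93.7732

bisector direction at 230.3301° = (-0.638364,-0.769735)
center distance |VC| = r/sin(θ/2) = 2.726946/sin(43.1134°) = 3.990003
C = V + |VC|·bis = (-24.6618,1.4756)
T_A = V + ((C−V)·d_A)·d_A = V + 2.9127·d_A = (-25.0044,4.1809)
T_B = V + ((C−V)·d_B)·d_B = V + 2.9127·d_B = (-21.9398,1.6394)
sweep = 180° − θ = 93.7732°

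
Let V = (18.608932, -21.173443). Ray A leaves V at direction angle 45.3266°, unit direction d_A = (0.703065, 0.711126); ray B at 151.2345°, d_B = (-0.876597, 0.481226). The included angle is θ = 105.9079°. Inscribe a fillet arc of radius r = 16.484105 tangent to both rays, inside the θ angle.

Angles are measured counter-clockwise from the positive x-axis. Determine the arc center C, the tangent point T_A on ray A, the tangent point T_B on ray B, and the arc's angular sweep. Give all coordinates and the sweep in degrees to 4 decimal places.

center=(15.6345,-0.7359) T_A=(27.3568,-12.3253) T_B=(7.7019,-15.1858) sweep=74.0921

bisector direction at 98.2806° = (-0.144020,0.989575)
center distance |VC| = r/sin(θ/2) = 16.484105/sin(52.9539°) = 20.652851
C = V + |VC|·bis = (15.6345,-0.7359)
T_A = V + ((C−V)·d_A)·d_A = V + 12.4424·d_A = (27.3568,-12.3253)
T_B = V + ((C−V)·d_B)·d_B = V + 12.4424·d_B = (7.7019,-15.1858)
sweep = 180° − θ = 74.0921°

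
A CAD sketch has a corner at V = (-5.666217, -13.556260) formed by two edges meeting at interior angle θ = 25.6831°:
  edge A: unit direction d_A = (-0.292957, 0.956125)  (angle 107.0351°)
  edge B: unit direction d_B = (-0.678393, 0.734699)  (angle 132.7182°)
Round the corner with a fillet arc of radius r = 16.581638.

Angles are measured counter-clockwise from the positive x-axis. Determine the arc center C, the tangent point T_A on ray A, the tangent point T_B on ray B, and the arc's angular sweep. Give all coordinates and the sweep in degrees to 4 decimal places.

bisector direction at 119.8767° = (-0.498134,0.867100)
center distance |VC| = r/sin(θ/2) = 16.581638/sin(12.8415°) = 74.606164
C = V + |VC|·bis = (-42.8301,51.1347)
T_A = V + ((C−V)·d_A)·d_A = V + 72.7401·d_A = (-26.9760,55.9924)
T_B = V + ((C−V)·d_B)·d_B = V + 72.7401·d_B = (-55.0126,39.8859)
sweep = 180° − θ = 154.3169°

center=(-42.8301,51.1347) T_A=(-26.9760,55.9924) T_B=(-55.0126,39.8859) sweep=154.3169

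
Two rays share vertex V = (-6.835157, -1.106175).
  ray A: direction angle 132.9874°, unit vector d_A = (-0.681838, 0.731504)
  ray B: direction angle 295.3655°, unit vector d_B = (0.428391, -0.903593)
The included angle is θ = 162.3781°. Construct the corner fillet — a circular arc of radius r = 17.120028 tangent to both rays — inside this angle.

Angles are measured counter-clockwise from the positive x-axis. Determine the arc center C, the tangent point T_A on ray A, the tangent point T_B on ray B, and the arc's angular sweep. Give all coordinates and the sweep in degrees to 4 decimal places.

bisector direction at 214.1765° = (-0.827312,-0.561743)
center distance |VC| = r/sin(θ/2) = 17.120028/sin(81.1890°) = 17.324472
C = V + |VC|·bis = (-21.1679,-10.8381)
T_A = V + ((C−V)·d_A)·d_A = V + 2.6537·d_A = (-8.6445,0.8350)
T_B = V + ((C−V)·d_B)·d_B = V + 2.6537·d_B = (-5.6983,-3.5040)
sweep = 180° − θ = 17.6219°

center=(-21.1679,-10.8381) T_A=(-8.6445,0.8350) T_B=(-5.6983,-3.5040) sweep=17.6219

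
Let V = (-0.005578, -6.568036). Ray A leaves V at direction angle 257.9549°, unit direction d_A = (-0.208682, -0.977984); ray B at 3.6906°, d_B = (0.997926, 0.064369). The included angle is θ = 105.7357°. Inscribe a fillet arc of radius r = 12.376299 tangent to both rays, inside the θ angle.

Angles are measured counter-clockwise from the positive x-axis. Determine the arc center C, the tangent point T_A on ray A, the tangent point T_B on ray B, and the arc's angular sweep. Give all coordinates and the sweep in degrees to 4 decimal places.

bisector direction at 310.8228° = (0.653721,-0.756736)
center distance |VC| = r/sin(θ/2) = 12.376299/sin(52.8678°) = 15.523828
C = V + |VC|·bis = (10.1427,-18.3155)
T_A = V + ((C−V)·d_A)·d_A = V + 9.3710·d_A = (-1.9611,-15.7328)
T_B = V + ((C−V)·d_B)·d_B = V + 9.3710·d_B = (9.3460,-5.9648)
sweep = 180° − θ = 74.2643°

center=(10.1427,-18.3155) T_A=(-1.9611,-15.7328) T_B=(9.3460,-5.9648) sweep=74.2643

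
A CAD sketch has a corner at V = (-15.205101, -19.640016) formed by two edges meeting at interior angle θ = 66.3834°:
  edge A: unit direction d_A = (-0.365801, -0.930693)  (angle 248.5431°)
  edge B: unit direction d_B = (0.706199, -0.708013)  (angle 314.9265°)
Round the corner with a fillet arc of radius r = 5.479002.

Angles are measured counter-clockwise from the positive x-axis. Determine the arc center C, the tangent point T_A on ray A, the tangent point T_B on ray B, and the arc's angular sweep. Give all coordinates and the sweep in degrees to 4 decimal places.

center=(-13.1696,-29.4392) T_A=(-18.2688,-27.4350) T_B=(-9.2904,-25.5699) sweep=113.6166

bisector direction at 281.7348° = (0.203382,-0.979099)
center distance |VC| = r/sin(θ/2) = 5.479002/sin(33.1917°) = 10.008370
C = V + |VC|·bis = (-13.1696,-29.4392)
T_A = V + ((C−V)·d_A)·d_A = V + 8.3754·d_A = (-18.2688,-27.4350)
T_B = V + ((C−V)·d_B)·d_B = V + 8.3754·d_B = (-9.2904,-25.5699)
sweep = 180° − θ = 113.6166°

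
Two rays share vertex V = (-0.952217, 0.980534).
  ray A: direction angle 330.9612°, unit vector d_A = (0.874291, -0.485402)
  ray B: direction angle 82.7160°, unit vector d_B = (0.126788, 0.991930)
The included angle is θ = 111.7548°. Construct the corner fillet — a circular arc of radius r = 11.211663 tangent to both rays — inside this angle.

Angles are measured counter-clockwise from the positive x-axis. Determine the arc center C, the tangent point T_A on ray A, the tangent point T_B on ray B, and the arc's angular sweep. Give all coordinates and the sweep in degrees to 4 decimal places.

bisector direction at 26.8386° = (0.892282,0.451479)
center distance |VC| = r/sin(θ/2) = 11.211663/sin(55.8774°) = 13.543287
C = V + |VC|·bis = (11.1322,7.0950)
T_A = V + ((C−V)·d_A)·d_A = V + 7.5973·d_A = (5.6901,-2.7072)
T_B = V + ((C−V)·d_B)·d_B = V + 7.5973·d_B = (0.0110,8.5165)
sweep = 180° − θ = 68.2452°

center=(11.1322,7.0950) T_A=(5.6901,-2.7072) T_B=(0.0110,8.5165) sweep=68.2452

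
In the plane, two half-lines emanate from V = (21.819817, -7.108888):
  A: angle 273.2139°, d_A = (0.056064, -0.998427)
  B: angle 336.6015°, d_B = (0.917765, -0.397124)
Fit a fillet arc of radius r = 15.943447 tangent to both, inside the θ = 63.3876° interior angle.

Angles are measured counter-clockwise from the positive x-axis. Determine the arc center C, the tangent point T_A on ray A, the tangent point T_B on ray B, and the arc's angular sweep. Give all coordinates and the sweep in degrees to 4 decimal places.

bisector direction at 304.9077° = (0.572256,-0.820075)
center distance |VC| = r/sin(θ/2) = 15.943447/sin(31.6938°) = 30.346530
C = V + |VC|·bis = (39.1858,-31.9953)
T_A = V + ((C−V)·d_A)·d_A = V + 25.8209·d_A = (23.2674,-32.8892)
T_B = V + ((C−V)·d_B)·d_B = V + 25.8209·d_B = (45.5173,-17.3630)
sweep = 180° − θ = 116.6124°

center=(39.1858,-31.9953) T_A=(23.2674,-32.8892) T_B=(45.5173,-17.3630) sweep=116.6124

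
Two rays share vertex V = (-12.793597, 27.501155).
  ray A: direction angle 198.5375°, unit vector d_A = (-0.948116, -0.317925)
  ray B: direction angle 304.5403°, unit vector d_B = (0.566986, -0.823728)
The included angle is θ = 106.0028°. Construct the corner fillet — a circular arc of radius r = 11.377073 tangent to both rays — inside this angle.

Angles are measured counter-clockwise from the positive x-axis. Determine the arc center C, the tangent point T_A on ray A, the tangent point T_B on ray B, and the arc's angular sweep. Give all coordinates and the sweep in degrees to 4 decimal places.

center=(-17.3045,13.9889) T_A=(-20.9216,24.7756) T_B=(-7.9329,20.4395) sweep=73.9972

bisector direction at 251.5389° = (-0.316661,-0.948539)
center distance |VC| = r/sin(θ/2) = 11.377073/sin(53.0014°) = 14.245376
C = V + |VC|·bis = (-17.3045,13.9889)
T_A = V + ((C−V)·d_A)·d_A = V + 8.5728·d_A = (-20.9216,24.7756)
T_B = V + ((C−V)·d_B)·d_B = V + 8.5728·d_B = (-7.9329,20.4395)
sweep = 180° − θ = 73.9972°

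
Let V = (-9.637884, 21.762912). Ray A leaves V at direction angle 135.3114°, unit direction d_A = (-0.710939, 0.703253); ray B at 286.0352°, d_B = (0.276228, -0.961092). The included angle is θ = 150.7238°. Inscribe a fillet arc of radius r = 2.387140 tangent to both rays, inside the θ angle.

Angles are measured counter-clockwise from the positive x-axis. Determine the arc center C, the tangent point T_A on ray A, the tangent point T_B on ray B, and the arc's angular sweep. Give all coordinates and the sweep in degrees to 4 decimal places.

center=(-11.7599,20.5043) T_A=(-10.0812,22.2014) T_B=(-9.4657,21.1637) sweep=29.2762

bisector direction at 210.6733° = (-0.860090,-0.510142)
center distance |VC| = r/sin(θ/2) = 2.387140/sin(75.3619°) = 2.467223
C = V + |VC|·bis = (-11.7599,20.5043)
T_A = V + ((C−V)·d_A)·d_A = V + 0.6235·d_A = (-10.0812,22.2014)
T_B = V + ((C−V)·d_B)·d_B = V + 0.6235·d_B = (-9.4657,21.1637)
sweep = 180° − θ = 29.2762°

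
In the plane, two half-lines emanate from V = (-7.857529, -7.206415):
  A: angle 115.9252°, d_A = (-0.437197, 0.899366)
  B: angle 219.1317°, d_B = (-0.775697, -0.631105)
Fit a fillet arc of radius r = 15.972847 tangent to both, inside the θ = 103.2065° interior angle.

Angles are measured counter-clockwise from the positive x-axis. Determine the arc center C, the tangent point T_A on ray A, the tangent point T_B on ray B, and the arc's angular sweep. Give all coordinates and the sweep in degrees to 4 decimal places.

bisector direction at 167.5285° = (-0.976403,0.215955)
center distance |VC| = r/sin(θ/2) = 15.972847/sin(51.6033°) = 20.380582
C = V + |VC|·bis = (-27.7572,-2.8051)
T_A = V + ((C−V)·d_A)·d_A = V + 12.6584·d_A = (-13.3918,4.1782)
T_B = V + ((C−V)·d_B)·d_B = V + 12.6584·d_B = (-17.6767,-15.1952)
sweep = 180° − θ = 76.7935°

center=(-27.7572,-2.8051) T_A=(-13.3918,4.1782) T_B=(-17.6767,-15.1952) sweep=76.7935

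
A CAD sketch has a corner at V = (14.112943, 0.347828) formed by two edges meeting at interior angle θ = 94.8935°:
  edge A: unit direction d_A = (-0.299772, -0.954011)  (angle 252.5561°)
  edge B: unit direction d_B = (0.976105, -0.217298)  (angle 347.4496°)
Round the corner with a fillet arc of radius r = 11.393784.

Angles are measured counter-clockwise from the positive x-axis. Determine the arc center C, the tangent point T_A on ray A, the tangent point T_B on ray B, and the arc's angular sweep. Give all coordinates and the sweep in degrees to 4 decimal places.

bisector direction at 300.0029° = (0.500043,-0.866001)
center distance |VC| = r/sin(θ/2) = 11.393784/sin(47.4468°) = 15.467043
C = V + |VC|·bis = (21.8471,-13.0466)
T_A = V + ((C−V)·d_A)·d_A = V + 10.4600·d_A = (10.9773,-9.6311)
T_B = V + ((C−V)·d_B)·d_B = V + 10.4600·d_B = (24.3230,-1.9251)
sweep = 180° − θ = 85.1065°

center=(21.8471,-13.0466) T_A=(10.9773,-9.6311) T_B=(24.3230,-1.9251) sweep=85.1065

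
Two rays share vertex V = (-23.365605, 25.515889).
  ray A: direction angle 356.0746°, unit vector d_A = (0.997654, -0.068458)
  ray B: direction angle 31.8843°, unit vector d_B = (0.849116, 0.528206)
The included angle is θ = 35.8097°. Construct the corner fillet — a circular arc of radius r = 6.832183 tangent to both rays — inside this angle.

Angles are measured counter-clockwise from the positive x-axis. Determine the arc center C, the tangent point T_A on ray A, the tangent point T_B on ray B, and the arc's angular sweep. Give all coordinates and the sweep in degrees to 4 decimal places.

center=(-1.8008,30.8844) T_A=(-2.2685,24.0682) T_B=(-5.4096,36.6857) sweep=144.1903

bisector direction at 13.9794° = (0.970382,0.241574)
center distance |VC| = r/sin(θ/2) = 6.832183/sin(17.9048°) = 22.223022
C = V + |VC|·bis = (-1.8008,30.8844)
T_A = V + ((C−V)·d_A)·d_A = V + 21.1467·d_A = (-2.2685,24.0682)
T_B = V + ((C−V)·d_B)·d_B = V + 21.1467·d_B = (-5.4096,36.6857)
sweep = 180° − θ = 144.1903°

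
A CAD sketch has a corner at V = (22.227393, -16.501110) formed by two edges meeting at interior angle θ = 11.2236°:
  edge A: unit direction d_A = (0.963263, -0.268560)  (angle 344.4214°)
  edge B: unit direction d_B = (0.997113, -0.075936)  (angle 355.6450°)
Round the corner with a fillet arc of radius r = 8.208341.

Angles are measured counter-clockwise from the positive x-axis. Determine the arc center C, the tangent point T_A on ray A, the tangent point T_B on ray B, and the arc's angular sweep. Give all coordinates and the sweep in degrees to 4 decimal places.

center=(104.9009,-31.0293) T_A=(102.6964,-38.9361) T_B=(105.5242,-22.8446) sweep=168.7764

bisector direction at 350.0332° = (0.984908,-0.173078)
center distance |VC| = r/sin(θ/2) = 8.208341/sin(5.6118°) = 83.940284
C = V + |VC|·bis = (104.9009,-31.0293)
T_A = V + ((C−V)·d_A)·d_A = V + 83.5380·d_A = (102.6964,-38.9361)
T_B = V + ((C−V)·d_B)·d_B = V + 83.5380·d_B = (105.5242,-22.8446)
sweep = 180° − θ = 168.7764°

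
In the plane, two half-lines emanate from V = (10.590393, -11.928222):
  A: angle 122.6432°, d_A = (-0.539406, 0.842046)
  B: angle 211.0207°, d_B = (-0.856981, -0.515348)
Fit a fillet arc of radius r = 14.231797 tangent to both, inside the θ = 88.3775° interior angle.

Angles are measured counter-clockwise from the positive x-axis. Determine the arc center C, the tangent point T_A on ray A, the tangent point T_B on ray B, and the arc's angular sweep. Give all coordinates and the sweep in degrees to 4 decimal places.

center=(-9.2907,-7.2769) T_A=(2.6932,0.3999) T_B=(-1.9563,-19.4732) sweep=91.6225

bisector direction at 166.8319° = (-0.973706,0.227808)
center distance |VC| = r/sin(θ/2) = 14.231797/sin(44.1887°) = 20.417935
C = V + |VC|·bis = (-9.2907,-7.2769)
T_A = V + ((C−V)·d_A)·d_A = V + 14.6406·d_A = (2.6932,0.3999)
T_B = V + ((C−V)·d_B)·d_B = V + 14.6406·d_B = (-1.9563,-19.4732)
sweep = 180° − θ = 91.6225°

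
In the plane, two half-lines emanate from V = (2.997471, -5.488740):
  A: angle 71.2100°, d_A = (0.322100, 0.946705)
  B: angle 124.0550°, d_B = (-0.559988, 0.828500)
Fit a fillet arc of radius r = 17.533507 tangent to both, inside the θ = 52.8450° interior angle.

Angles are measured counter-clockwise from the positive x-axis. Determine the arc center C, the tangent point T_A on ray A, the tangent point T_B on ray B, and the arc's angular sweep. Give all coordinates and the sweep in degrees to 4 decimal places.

bisector direction at 97.6325° = (-0.132819,0.991140)
center distance |VC| = r/sin(θ/2) = 17.533507/sin(26.4225°) = 39.402300
C = V + |VC|·bis = (-2.2359,33.5645)
T_A = V + ((C−V)·d_A)·d_A = V + 35.2862·d_A = (14.3632,27.9169)
T_B = V + ((C−V)·d_B)·d_B = V + 35.2862·d_B = (-16.7624,23.7459)
sweep = 180° − θ = 127.1550°

center=(-2.2359,33.5645) T_A=(14.3632,27.9169) T_B=(-16.7624,23.7459) sweep=127.1550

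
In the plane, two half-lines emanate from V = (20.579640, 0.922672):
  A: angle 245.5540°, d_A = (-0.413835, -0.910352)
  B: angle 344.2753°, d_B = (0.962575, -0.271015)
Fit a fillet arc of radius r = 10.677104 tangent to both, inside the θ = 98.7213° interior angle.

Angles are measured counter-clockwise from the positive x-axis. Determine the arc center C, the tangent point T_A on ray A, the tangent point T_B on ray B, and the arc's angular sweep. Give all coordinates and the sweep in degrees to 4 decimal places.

bisector direction at 294.9146° = (0.421268,-0.906936)
center distance |VC| = r/sin(θ/2) = 10.677104/sin(49.3606°) = 14.070590
C = V + |VC|·bis = (26.5071,-11.8385)
T_A = V + ((C−V)·d_A)·d_A = V + 9.1641·d_A = (16.7872,-7.4199)
T_B = V + ((C−V)·d_B)·d_B = V + 9.1641·d_B = (29.4008,-1.5609)
sweep = 180° − θ = 81.2787°

center=(26.5071,-11.8385) T_A=(16.7872,-7.4199) T_B=(29.4008,-1.5609) sweep=81.2787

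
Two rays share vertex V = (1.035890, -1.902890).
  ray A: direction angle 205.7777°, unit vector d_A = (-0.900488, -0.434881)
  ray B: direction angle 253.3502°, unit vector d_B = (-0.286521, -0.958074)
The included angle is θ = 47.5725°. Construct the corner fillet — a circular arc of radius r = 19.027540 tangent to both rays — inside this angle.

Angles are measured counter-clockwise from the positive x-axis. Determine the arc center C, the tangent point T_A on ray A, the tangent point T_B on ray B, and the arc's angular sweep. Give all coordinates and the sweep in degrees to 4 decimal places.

center=(-29.5628,-37.8104) T_A=(-37.8375,-20.6764) T_B=(-11.3330,-43.2622) sweep=132.4275

bisector direction at 229.5640° = (-0.648599,-0.761130)
center distance |VC| = r/sin(θ/2) = 19.027540/sin(23.7862°) = 47.176611
C = V + |VC|·bis = (-29.5628,-37.8104)
T_A = V + ((C−V)·d_A)·d_A = V + 43.1693·d_A = (-37.8375,-20.6764)
T_B = V + ((C−V)·d_B)·d_B = V + 43.1693·d_B = (-11.3330,-43.2622)
sweep = 180° − θ = 132.4275°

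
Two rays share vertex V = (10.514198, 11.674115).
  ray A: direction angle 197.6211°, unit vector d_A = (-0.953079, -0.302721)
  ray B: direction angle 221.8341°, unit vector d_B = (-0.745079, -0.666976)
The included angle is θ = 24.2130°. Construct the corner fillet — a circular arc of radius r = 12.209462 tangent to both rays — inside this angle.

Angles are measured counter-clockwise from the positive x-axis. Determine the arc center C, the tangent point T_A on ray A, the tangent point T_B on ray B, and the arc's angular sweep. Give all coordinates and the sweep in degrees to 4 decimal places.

bisector direction at 209.7276° = (-0.868393,-0.495877)
center distance |VC| = r/sin(θ/2) = 12.209462/sin(12.1065°) = 58.215286
C = V + |VC|·bis = (-40.0395,-17.1935)
T_A = V + ((C−V)·d_A)·d_A = V + 56.9205·d_A = (-43.7356,-5.5569)
T_B = V + ((C−V)·d_B)·d_B = V + 56.9205·d_B = (-31.8961,-26.2905)
sweep = 180° − θ = 155.7870°

center=(-40.0395,-17.1935) T_A=(-43.7356,-5.5569) T_B=(-31.8961,-26.2905) sweep=155.7870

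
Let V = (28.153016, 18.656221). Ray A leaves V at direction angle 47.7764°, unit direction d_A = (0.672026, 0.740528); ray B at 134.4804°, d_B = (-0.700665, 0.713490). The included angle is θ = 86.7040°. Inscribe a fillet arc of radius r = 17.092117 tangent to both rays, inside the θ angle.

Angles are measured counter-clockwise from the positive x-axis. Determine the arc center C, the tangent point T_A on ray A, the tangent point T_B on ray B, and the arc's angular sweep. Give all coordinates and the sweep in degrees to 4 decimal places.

center=(27.6627,43.5496) T_A=(40.3199,32.0633) T_B=(15.4676,31.5738) sweep=93.2960

bisector direction at 91.1284° = (-0.019693,0.999806)
center distance |VC| = r/sin(θ/2) = 17.092117/sin(43.3520°) = 24.898253
C = V + |VC|·bis = (27.6627,43.5496)
T_A = V + ((C−V)·d_A)·d_A = V + 18.1048·d_A = (40.3199,32.0633)
T_B = V + ((C−V)·d_B)·d_B = V + 18.1048·d_B = (15.4676,31.5738)
sweep = 180° − θ = 93.2960°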